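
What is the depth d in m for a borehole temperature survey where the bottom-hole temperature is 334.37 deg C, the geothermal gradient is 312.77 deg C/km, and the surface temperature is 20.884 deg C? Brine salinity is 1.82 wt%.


d = (T_d - T_surf) / grad * 1000
d = (334.37 - 20.884) / 312.77 * 1000
d = 1002.3 m


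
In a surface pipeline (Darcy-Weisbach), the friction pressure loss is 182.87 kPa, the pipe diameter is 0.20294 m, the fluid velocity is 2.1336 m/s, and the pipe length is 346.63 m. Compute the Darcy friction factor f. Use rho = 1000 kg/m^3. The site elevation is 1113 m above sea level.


f = dP*1000 / ((L/D)*(rho*vel^2/2))
f = 182.87*1000 / ((346.63/0.20294)*(1000*2.1336^2/2))
f = 0.047038


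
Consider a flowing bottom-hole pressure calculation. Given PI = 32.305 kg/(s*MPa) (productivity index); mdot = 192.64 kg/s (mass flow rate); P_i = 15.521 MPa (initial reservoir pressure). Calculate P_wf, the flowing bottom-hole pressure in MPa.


P_wf = P_i - mdot / PI
P_wf = 15.521 - 192.64 / 32.305
P_wf = 9.5578 MPa


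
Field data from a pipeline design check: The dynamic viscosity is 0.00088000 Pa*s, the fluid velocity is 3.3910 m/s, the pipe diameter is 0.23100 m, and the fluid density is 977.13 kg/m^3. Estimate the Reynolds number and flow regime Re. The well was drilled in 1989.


Step 1: Re = rho*vel*D/mu = 977.13*3.391*0.231/0.00088 = 8.6978e+05
Step 2: Re = 8.6978e+05 > 4000, so flow is turbulent.
Re = 8.6978e+05 (turbulent)


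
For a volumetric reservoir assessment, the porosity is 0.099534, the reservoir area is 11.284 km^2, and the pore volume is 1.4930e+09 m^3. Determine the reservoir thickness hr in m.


hr = Vp / (A * 1e6 * phi)
hr = 1.4930e+09 / (11.284 * 1e6 * 0.099534)
hr = 1329.3 m


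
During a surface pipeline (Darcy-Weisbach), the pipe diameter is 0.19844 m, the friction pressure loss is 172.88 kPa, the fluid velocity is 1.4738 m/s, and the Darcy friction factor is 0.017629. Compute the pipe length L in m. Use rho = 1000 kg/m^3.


L = dP*1000*D / (f*rho*vel^2/2)
L = 172.88*1000*0.19844 / (0.017629*1000*1.4738^2/2)
L = 1791.8 m


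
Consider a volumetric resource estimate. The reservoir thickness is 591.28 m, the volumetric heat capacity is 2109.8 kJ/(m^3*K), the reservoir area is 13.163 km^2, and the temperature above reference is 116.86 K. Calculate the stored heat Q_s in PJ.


Step 1: Vr = A*1e6*hr = 13.163*1e6*591.28 = 7.783019e+09 m^3
Step 2: Q_s = Vr*rhoc*dT/1e12 = 7.783019e+09*2109.8*116.86/1e12 = 1918.9 PJ
Q_s = 1918.9 PJ


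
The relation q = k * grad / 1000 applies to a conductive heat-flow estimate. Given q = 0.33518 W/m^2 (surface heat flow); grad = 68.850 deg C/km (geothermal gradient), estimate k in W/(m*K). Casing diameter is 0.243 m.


k = q * 1000 / grad
k = 0.33518 * 1000 / 68.850
k = 4.8683 W/(m*K)


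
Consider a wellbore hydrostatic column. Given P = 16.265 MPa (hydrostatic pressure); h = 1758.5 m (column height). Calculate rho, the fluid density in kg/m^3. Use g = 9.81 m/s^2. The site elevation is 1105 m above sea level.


rho = P * 1e6 / (g * h)
rho = 16.265 * 1e6 / (9.81 * 1758.5)
rho = 942.85 kg/m^3


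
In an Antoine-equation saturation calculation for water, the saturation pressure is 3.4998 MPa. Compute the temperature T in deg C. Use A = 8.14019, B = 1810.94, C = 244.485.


T = B / (A - log10(P_sat * 760 / 0.101325)) - C
T = 1810.94 / (8.14019 - log10(3.4998 * 760 / 0.101325)) - 244.485
T = 242.19 deg C


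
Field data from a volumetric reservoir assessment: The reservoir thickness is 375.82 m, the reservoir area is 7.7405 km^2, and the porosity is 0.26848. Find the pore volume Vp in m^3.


Vp = A * 1e6 * hr * phi
Vp = 7.7405 * 1e6 * 375.82 * 0.26848
Vp = 7.8102e+08 m^3


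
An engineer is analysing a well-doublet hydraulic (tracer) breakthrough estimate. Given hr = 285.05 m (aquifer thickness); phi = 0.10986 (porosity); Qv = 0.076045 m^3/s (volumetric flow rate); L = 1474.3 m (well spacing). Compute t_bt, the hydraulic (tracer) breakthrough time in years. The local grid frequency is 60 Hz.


t_bt = pi * hr * phi * L^2 / (3 * Qv) / (365.25*86400)
t_bt = pi * 285.05 * 0.10986 * 1474.3^2 / (3 * 0.076045) / (365.25*86400)
t_bt = 29.702 years


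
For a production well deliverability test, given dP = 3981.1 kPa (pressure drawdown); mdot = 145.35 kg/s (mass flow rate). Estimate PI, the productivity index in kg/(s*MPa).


PI = mdot * 1000 / dP
PI = 145.35 * 1000 / 3981.1
PI = 36.510 kg/(s*MPa)


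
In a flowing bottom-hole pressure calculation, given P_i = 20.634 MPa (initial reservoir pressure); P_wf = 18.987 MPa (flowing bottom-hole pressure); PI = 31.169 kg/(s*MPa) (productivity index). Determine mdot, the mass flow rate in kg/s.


mdot = (P_i - P_wf) * PI
mdot = (20.634 - 18.987) * 31.169
mdot = 51.335 kg/s


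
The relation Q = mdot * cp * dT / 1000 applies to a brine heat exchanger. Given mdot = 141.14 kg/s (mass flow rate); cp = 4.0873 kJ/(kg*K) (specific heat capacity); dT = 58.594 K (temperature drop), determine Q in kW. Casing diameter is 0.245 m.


Q = mdot * cp * dT / 1000
Q = 141.14 * 4.0873 * 58.594 / 1000
Q = 33.80180 MW
Convert: 33.80180 MW * 1000.0 = 33802 kW
Q = 33802 kW


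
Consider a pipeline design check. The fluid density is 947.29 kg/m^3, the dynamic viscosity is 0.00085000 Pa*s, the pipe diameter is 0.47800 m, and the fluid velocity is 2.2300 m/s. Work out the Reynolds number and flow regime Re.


Step 1: Re = rho*vel*D/mu = 947.29*2.23*0.478/0.00085 = 1.1879e+06
Step 2: Re = 1.1879e+06 > 4000, so flow is turbulent.
Re = 1.1879e+06 (turbulent)


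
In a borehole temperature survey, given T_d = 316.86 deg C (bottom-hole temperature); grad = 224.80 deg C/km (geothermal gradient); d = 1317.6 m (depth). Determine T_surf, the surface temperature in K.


T_surf = T_d - grad * d / 1000
T_surf = 316.86 - 224.80 * 1317.6 / 1000
T_surf = 20.66352 deg C
Convert to K: 20.66352 + 273.15 = 293.81 K
T_surf = 293.81 K


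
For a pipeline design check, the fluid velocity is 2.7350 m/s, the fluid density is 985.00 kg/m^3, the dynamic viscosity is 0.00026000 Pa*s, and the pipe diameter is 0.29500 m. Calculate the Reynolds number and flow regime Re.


Step 1: Re = rho*vel*D/mu = 985.0*2.735*0.295/0.00026 = 3.0566e+06
Step 2: Re = 3.0566e+06 > 4000, so flow is turbulent.
Re = 3.0566e+06 (turbulent)


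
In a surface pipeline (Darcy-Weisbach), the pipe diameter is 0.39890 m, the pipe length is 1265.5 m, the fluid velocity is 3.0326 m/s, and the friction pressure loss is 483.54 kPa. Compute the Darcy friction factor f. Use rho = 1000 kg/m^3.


f = dP*1000 / ((L/D)*(rho*vel^2/2))
f = 483.54*1000 / ((1265.5/0.39890)*(1000*3.0326^2/2))
f = 0.033146


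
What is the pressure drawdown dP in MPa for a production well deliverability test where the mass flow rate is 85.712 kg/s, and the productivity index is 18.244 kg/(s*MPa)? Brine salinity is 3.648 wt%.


dP = mdot * 1000 / PI
dP = 85.712 * 1000 / 18.244
dP = 4698.093 kPa
Convert: 4698.093 kPa * 0.001 = 4.6981 MPa
dP = 4.6981 MPa


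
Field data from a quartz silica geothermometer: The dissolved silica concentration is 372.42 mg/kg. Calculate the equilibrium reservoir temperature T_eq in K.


T_eq = 1309 / (5.19 - log10(SiO2)) - 273.15
T_eq = 1309 / (5.19 - log10(372.42)) - 273.15
T_eq = 226.6654 deg C
Convert to K: 226.6654 + 273.15 = 499.82 K
T_eq = 499.82 K


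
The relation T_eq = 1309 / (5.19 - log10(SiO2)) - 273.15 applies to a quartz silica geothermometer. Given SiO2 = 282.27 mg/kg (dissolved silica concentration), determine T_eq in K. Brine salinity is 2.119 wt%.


T_eq = 1309 / (5.19 - log10(SiO2)) - 273.15
T_eq = 1309 / (5.19 - log10(282.27)) - 273.15
T_eq = 204.7032 deg C
Convert to K: 204.7032 + 273.15 = 477.85 K
T_eq = 477.85 K


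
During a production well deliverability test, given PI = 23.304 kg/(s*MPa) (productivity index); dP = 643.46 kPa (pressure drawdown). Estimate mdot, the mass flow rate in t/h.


mdot = PI * dP / 1000
mdot = 23.304 * 643.46 / 1000
mdot = 14.99519 kg/s
Convert: 14.99519 kg/s * 3.6 = 53.983 t/h
mdot = 53.983 t/h


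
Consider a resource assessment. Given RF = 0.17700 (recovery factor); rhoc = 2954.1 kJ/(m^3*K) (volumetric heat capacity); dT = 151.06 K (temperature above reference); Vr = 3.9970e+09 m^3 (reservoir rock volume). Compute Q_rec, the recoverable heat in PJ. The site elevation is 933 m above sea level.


Step 1: Q_s = Vr*rhoc*dT/1e12 = 3.9970e+09*2954.1*151.06/1e12 = 1783.647 PJ
Step 2: Q_rec = Q_s * RF = 1783.647 * 0.177 = 315.71 PJ
Q_rec = 315.71 PJ


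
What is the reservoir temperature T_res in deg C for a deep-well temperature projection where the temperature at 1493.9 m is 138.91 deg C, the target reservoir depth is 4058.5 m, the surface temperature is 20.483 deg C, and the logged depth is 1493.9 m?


Step 1: grad = (T_d1 - T_surf)/d1 * 1000 = (138.91 - 20.483)/1493.9 * 1000 = 79.27371 deg C/km
Step 2: T_res = T_surf + grad*d2/1000 = 20.483 + 79.27371*4058.5/1000 = 342.22 deg C
T_res = 342.22 deg C


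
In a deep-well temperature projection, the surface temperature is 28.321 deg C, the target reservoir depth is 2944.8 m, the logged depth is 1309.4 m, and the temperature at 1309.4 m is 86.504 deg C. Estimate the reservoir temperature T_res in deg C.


Step 1: grad = (T_d1 - T_surf)/d1 * 1000 = (86.504 - 28.321)/1309.4 * 1000 = 44.43486 deg C/km
Step 2: T_res = T_surf + grad*d2/1000 = 28.321 + 44.43486*2944.8/1000 = 159.17 deg C
T_res = 159.17 deg C


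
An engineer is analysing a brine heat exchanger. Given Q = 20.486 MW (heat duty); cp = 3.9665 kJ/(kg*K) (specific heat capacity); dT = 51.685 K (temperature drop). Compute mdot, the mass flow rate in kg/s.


mdot = Q * 1000 / (cp * dT)
mdot = 20.486 * 1000 / (3.9665 * 51.685)
mdot = 99.928 kg/s


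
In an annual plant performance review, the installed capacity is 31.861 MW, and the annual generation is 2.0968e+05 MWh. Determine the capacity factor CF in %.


CF = E_a / (cap * 8760) * 100
CF = 2.0968e+05 / (31.861 * 8760) * 100
CF = 75.127 %


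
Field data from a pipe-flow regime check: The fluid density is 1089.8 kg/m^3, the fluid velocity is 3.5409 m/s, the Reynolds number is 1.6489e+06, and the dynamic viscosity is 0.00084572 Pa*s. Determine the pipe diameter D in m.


D = Re * mu / (rho * vel)
D = 1.6489e+06 * 0.00084572 / (1089.8 * 3.5409)
D = 0.36138 m


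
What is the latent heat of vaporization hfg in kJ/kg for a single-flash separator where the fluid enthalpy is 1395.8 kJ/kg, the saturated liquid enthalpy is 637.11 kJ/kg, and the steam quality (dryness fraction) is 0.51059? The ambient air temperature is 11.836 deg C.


hfg = (h - hf) / x
hfg = (1395.8 - 637.11) / 0.51059
hfg = 1485.9 kJ/kg


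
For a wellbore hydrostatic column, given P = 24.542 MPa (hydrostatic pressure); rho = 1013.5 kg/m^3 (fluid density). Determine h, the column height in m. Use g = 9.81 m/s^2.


h = P * 1e6 / (g * rho)
h = 24.542 * 1e6 / (9.81 * 1013.5)
h = 2468.4 m


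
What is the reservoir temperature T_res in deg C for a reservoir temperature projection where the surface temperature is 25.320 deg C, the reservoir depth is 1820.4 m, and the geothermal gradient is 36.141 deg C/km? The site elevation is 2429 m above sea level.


T_res = T_surf + grad * d / 1000
T_res = 25.320 + 36.141 * 1820.4 / 1000
T_res = 91.111 deg C


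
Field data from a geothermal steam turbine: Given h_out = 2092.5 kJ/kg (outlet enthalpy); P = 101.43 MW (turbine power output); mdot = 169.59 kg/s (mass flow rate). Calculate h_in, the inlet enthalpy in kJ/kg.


h_in = h_out + P * 1000 / mdot
h_in = 2092.5 + 101.43 * 1000 / 169.59
h_in = 2690.6 kJ/kg


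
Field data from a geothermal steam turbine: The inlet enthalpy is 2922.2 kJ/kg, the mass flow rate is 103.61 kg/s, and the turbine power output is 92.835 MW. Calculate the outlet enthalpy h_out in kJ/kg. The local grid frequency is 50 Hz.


h_out = h_in - P * 1000 / mdot
h_out = 2922.2 - 92.835 * 1000 / 103.61
h_out = 2026.2 kJ/kg


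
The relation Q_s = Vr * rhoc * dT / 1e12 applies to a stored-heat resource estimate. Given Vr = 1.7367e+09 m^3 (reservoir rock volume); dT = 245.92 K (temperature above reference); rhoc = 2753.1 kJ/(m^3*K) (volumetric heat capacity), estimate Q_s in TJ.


Q_s = Vr * rhoc * dT / 1e12
Q_s = 1.7367e+09 * 2753.1 * 245.92 / 1e12
Q_s = 1175.819 PJ
Convert: 1175.819 PJ * 1000.0 = 1.1758e+06 TJ
Q_s = 1.1758e+06 TJ


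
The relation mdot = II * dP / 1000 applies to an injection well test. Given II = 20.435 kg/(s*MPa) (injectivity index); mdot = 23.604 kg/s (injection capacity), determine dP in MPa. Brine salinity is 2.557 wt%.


dP = mdot * 1000 / II
dP = 23.604 * 1000 / 20.435
dP = 1155.077 kPa
Convert: 1155.077 kPa * 0.001 = 1.1551 MPa
dP = 1.1551 MPa


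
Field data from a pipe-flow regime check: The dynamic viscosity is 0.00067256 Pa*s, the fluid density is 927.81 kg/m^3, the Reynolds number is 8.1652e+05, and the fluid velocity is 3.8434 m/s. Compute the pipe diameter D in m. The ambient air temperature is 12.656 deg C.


D = Re * mu / (rho * vel)
D = 8.1652e+05 * 0.00067256 / (927.81 * 3.8434)
D = 0.15400 m


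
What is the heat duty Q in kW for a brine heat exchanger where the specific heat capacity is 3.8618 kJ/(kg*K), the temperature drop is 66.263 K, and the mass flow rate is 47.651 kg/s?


Q = mdot * cp * dT / 1000
Q = 47.651 * 3.8618 * 66.263 / 1000
Q = 12.19363 MW
Convert: 12.19363 MW * 1000.0 = 12194 kW
Q = 12194 kW


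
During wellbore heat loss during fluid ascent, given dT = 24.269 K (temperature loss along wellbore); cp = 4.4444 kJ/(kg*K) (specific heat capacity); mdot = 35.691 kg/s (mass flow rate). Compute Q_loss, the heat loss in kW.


Q_loss = mdot * cp * dT
Q_loss = 35.691 * 4.4444 * 24.269
Q_loss = 3849.7 kW


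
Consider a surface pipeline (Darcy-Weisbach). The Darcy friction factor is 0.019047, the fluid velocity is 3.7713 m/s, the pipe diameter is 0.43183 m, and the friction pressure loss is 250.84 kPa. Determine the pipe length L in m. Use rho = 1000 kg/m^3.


L = dP*1000*D / (f*rho*vel^2/2)
L = 250.84*1000*0.43183 / (0.019047*1000*3.7713^2/2)
L = 799.71 m


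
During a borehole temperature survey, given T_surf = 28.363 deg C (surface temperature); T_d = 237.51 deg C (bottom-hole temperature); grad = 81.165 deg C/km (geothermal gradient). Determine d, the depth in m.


d = (T_d - T_surf) / grad * 1000
d = (237.51 - 28.363) / 81.165 * 1000
d = 2576.8 m


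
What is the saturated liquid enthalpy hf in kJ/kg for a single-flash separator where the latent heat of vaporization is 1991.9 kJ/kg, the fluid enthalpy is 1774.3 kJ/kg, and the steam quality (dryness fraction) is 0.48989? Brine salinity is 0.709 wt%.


hf = h - x * hfg
hf = 1774.3 - 0.48989 * 1991.9
hf = 798.49 kJ/kg


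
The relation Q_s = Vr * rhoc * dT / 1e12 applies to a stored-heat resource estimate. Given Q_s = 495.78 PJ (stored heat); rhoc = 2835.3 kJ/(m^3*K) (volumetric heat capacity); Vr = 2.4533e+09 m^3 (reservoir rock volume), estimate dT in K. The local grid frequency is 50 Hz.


dT = Q_s * 1e12 / (Vr * rhoc)
dT = 495.78 * 1e12 / (2.4533e+09 * 2835.3)
dT = 71.275 K


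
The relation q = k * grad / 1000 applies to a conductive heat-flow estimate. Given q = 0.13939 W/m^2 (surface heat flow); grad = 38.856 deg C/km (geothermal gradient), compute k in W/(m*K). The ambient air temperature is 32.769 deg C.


k = q * 1000 / grad
k = 0.13939 * 1000 / 38.856
k = 3.5873 W/(m*K)


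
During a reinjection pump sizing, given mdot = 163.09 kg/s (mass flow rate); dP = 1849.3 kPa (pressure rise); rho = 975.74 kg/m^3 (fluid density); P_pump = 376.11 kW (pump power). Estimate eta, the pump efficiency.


eta = mdot * dP / (rho * P_pump)
eta = 163.09 * 1849.3 / (975.74 * 376.11)
eta = 0.82184


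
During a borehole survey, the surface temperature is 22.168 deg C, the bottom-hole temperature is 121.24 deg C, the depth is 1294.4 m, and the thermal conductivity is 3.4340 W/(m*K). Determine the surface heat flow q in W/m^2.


Step 1: grad = (T_d - T_surf)/d * 1000 = (121.24 - 22.168)/1294.4 * 1000 = 76.53894 deg C/km
Step 2: q = k * grad / 1000 = 3.434 * 76.53894 / 1000 = 0.26283 W/m^2
q = 0.26283 W/m^2


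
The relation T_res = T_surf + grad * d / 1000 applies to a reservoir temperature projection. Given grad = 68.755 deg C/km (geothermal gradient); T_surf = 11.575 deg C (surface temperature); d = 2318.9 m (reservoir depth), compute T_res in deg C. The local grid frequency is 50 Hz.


T_res = T_surf + grad * d / 1000
T_res = 11.575 + 68.755 * 2318.9 / 1000
T_res = 171.01 deg C


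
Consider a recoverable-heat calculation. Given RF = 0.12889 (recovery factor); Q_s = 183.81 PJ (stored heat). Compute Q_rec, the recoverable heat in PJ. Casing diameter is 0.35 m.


Q_rec = Q_s * RF
Q_rec = 183.81 * 0.12889
Q_rec = 23.691 PJ


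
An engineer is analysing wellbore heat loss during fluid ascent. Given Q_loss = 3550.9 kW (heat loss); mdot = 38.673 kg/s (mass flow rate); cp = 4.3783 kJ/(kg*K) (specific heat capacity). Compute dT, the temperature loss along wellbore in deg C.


dT = Q_loss / (mdot * cp)
dT = 3550.9 / (38.673 * 4.3783)
dT = 20.97129 K
Convert (temperature difference, 1 K = 1 deg C): 20.97129 K = 20.97129 deg C
dT = 20.971 deg C


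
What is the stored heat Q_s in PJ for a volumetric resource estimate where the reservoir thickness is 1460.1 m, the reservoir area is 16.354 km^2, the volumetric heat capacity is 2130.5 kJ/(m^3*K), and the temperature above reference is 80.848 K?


Step 1: Vr = A*1e6*hr = 16.354*1e6*1460.1 = 2.387848e+10 m^3
Step 2: Q_s = Vr*rhoc*dT/1e12 = 2.387848e+10*2130.5*80.848/1e12 = 4113.0 PJ
Q_s = 4113.0 PJ


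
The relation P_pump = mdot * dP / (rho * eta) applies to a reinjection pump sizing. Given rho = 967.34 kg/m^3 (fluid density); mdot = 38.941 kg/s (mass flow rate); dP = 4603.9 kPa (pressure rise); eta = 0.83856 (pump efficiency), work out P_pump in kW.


P_pump = mdot * dP / (rho * eta)
P_pump = 38.941 * 4603.9 / (967.34 * 0.83856)
P_pump = 221.01 kW


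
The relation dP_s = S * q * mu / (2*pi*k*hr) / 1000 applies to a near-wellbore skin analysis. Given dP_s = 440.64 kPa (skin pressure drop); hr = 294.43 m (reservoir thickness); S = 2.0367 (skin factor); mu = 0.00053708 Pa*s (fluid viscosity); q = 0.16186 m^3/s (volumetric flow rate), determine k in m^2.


k = S*q*mu / (2*pi*dP_s*1000*hr)
k = 2.0367*0.16186*0.00053708 / (2*pi*440.64*1000*294.43)
k = 2.1720e-13 m^2


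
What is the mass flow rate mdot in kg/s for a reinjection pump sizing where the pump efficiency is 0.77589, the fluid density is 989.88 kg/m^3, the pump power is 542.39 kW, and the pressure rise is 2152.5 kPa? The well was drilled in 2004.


mdot = P_pump * rho * eta / dP
mdot = 542.39 * 989.88 * 0.77589 / 2152.5
mdot = 193.53 kg/s


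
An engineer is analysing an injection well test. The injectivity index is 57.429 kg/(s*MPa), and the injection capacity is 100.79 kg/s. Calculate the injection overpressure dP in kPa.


dP = mdot * 1000 / II
dP = 100.79 * 1000 / 57.429
dP = 1755.0 kPa


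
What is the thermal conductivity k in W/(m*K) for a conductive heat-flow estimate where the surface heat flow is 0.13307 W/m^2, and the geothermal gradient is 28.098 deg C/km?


k = q * 1000 / grad
k = 0.13307 * 1000 / 28.098
k = 4.7359 W/(m*K)


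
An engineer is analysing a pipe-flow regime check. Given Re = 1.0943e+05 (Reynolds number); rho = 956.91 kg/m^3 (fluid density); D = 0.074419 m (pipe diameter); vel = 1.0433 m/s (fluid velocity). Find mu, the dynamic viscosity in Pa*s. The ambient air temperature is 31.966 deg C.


mu = rho * vel * D / Re
mu = 956.91 * 1.0433 * 0.074419 / 1.0943e+05
mu = 0.00067893 Pa*s


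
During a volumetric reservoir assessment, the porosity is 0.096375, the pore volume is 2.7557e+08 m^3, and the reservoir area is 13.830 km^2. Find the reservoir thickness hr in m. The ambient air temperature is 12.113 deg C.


hr = Vp / (A * 1e6 * phi)
hr = 2.7557e+08 / (13.830 * 1e6 * 0.096375)
hr = 206.75 m


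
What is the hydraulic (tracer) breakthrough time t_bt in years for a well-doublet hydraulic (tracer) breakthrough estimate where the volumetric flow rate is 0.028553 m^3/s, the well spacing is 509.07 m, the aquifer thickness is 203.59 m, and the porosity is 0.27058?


t_bt = pi * hr * phi * L^2 / (3 * Qv) / (365.25*86400)
t_bt = pi * 203.59 * 0.27058 * 509.07^2 / (3 * 0.028553) / (365.25*86400)
t_bt = 16.591 years


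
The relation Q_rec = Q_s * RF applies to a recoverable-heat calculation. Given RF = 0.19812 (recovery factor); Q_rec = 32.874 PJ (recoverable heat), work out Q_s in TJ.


Q_s = Q_rec / RF
Q_s = 32.874 / 0.19812
Q_s = 165.9297 PJ
Convert: 165.9297 PJ * 1000.0 = 1.6593e+05 TJ
Q_s = 1.6593e+05 TJ


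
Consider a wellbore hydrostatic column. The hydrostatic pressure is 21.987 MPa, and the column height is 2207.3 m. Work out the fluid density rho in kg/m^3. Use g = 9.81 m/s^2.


rho = P * 1e6 / (g * h)
rho = 21.987 * 1e6 / (9.81 * 2207.3)
rho = 1015.4 kg/m^3


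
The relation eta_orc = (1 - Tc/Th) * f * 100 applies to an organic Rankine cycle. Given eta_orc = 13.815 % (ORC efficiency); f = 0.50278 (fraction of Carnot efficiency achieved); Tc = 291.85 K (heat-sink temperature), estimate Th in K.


Th = Tc / (1 - (eta_orc/100)/f)
Th = 291.85 / (1 - (13.815/100)/0.50278)
Th = 402.43 K


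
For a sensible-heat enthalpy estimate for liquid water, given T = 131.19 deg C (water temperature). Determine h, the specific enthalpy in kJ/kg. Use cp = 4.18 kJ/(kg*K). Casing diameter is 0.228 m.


h = cp * T
h = 4.18 * 131.19
h = 548.37 kJ/kg


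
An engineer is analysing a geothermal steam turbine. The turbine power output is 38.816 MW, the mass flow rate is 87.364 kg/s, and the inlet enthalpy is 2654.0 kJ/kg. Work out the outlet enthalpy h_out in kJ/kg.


h_out = h_in - P * 1000 / mdot
h_out = 2654.0 - 38.816 * 1000 / 87.364
h_out = 2209.7 kJ/kg


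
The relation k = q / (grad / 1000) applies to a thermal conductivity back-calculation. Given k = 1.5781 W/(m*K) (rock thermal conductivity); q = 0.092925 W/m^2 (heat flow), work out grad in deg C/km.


grad = q / k * 1000
grad = 0.092925 / 1.5781 * 1000
grad = 58.884 deg C/km


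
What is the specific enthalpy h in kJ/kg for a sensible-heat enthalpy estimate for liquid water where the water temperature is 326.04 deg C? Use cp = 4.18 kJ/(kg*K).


h = cp * T
h = 4.18 * 326.04
h = 1362.8 kJ/kg


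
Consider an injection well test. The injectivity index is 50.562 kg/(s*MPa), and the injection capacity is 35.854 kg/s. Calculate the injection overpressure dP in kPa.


dP = mdot * 1000 / II
dP = 35.854 * 1000 / 50.562
dP = 709.11 kPa


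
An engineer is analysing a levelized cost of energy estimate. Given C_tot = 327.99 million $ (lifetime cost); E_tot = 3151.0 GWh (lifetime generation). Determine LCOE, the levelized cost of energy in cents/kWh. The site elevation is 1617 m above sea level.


LCOE = C_tot / E_tot * 100
LCOE = 327.99 / 3151.0 * 100
LCOE = 10.409 cents/kWh


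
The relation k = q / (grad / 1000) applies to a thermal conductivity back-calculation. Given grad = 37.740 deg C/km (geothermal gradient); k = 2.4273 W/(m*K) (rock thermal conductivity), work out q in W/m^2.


q = k * grad / 1000
q = 2.4273 * 37.740 / 1000
q = 0.091606 W/m^2


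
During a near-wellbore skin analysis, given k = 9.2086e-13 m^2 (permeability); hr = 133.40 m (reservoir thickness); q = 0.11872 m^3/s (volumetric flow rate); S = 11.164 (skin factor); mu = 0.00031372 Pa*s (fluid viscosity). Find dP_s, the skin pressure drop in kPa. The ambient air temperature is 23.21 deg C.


dP_s = S * q * mu / (2*pi*k*hr) / 1000
dP_s = 11.164 * 0.11872 * 0.00031372 / (2*pi*9.2086e-13*133.40) / 1000
dP_s = 538.71 kPa


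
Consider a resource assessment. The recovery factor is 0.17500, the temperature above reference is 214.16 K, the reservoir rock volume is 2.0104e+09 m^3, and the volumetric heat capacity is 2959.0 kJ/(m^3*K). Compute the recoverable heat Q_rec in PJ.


Step 1: Q_s = Vr*rhoc*dT/1e12 = 2.0104e+09*2959.0*214.16/1e12 = 1273.989 PJ
Step 2: Q_rec = Q_s * RF = 1273.989 * 0.175 = 222.95 PJ
Q_rec = 222.95 PJ


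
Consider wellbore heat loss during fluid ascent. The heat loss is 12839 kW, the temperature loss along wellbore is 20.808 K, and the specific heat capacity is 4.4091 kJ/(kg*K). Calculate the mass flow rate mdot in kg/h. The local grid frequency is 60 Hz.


mdot = Q_loss / (cp * dT)
mdot = 12839 / (4.4091 * 20.808)
mdot = 139.9429 kg/s
Convert: 139.9429 kg/s * 3600.0 = 5.0379e+05 kg/h
mdot = 5.0379e+05 kg/h


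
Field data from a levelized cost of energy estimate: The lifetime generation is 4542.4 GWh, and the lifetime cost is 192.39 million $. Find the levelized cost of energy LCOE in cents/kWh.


LCOE = C_tot / E_tot * 100
LCOE = 192.39 / 4542.4 * 100
LCOE = 4.2354 cents/kWh


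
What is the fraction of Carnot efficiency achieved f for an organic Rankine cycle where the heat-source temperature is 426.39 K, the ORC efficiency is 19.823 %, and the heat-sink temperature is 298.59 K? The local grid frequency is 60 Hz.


f = (eta_orc/100) / (1 - Tc/Th)
f = (19.823/100) / (1 - 298.59/426.39)
f = 0.66137


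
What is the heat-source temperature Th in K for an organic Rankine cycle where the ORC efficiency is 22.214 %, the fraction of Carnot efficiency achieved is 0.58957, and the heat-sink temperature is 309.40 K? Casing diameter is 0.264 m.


Th = Tc / (1 - (eta_orc/100)/f)
Th = 309.40 / (1 - (22.214/100)/0.58957)
Th = 496.46 K


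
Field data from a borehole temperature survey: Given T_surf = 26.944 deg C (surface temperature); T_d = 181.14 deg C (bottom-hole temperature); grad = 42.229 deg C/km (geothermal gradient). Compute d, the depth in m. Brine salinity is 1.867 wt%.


d = (T_d - T_surf) / grad * 1000
d = (181.14 - 26.944) / 42.229 * 1000
d = 3651.4 m


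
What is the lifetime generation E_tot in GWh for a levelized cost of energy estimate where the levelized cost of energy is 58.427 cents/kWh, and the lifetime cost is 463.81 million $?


E_tot = C_tot / LCOE * 100
E_tot = 463.81 / 58.427 * 100
E_tot = 793.83 GWh


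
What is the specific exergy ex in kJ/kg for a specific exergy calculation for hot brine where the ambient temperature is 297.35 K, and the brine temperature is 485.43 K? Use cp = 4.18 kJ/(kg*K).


ex = cp * ((T_b - T_0) - T_0 * ln(T_b/T_0))
ex = 4.18 * ((485.43 - 297.35) - 297.35 * ln(485.43/297.35))
ex = 176.99 kJ/kg


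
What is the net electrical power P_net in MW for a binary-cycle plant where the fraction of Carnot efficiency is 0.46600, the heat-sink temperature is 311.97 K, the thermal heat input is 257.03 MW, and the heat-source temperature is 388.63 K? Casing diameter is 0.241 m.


Step 1: eta = (1 - Tc/Th)*f = (1 - 311.97/388.63)*0.466 = 0.09192178
Step 2: P_net = eta * Q_in = 0.09192178 * 257.03 = 23.627 MW
P_net = 23.627 MW


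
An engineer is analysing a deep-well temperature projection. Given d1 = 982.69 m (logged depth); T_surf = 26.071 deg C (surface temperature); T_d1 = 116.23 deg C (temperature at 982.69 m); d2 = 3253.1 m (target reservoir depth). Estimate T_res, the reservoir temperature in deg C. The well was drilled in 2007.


Step 1: grad = (T_d1 - T_surf)/d1 * 1000 = (116.23 - 26.071)/982.69 * 1000 = 91.74714 deg C/km
Step 2: T_res = T_surf + grad*d2/1000 = 26.071 + 91.74714*3253.1/1000 = 324.53 deg C
T_res = 324.53 deg C


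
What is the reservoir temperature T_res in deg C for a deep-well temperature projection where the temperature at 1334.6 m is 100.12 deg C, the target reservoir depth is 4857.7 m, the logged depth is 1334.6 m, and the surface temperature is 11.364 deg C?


Step 1: grad = (T_d1 - T_surf)/d1 * 1000 = (100.12 - 11.364)/1334.6 * 1000 = 66.50382 deg C/km
Step 2: T_res = T_surf + grad*d2/1000 = 11.364 + 66.50382*4857.7/1000 = 334.42 deg C
T_res = 334.42 deg C


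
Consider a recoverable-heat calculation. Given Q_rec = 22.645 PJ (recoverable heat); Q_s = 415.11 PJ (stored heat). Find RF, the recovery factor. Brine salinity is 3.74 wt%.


RF = Q_rec / Q_s
RF = 22.645 / 415.11
RF = 0.054552


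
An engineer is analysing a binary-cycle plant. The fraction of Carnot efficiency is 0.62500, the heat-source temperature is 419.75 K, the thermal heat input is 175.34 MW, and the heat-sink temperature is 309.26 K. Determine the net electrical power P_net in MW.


Step 1: eta = (1 - Tc/Th)*f = (1 - 309.26/419.75)*0.625 = 0.1645176
Step 2: P_net = eta * Q_in = 0.1645176 * 175.34 = 28.847 MW
P_net = 28.847 MW


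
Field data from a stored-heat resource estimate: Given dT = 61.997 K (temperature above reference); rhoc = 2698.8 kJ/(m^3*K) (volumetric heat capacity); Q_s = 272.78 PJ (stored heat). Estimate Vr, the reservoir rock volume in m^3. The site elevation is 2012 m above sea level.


Vr = Q_s * 1e12 / (rhoc * dT)
Vr = 272.78 * 1e12 / (2698.8 * 61.997)
Vr = 1.6303e+09 m^3


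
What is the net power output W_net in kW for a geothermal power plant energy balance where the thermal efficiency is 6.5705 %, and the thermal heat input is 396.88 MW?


W_net = eta / 100 * Q_in
W_net = 6.5705 / 100 * 396.88
W_net = 26.07700 MW
Convert: 26.07700 MW * 1000.0 = 26077 kW
W_net = 26077 kW


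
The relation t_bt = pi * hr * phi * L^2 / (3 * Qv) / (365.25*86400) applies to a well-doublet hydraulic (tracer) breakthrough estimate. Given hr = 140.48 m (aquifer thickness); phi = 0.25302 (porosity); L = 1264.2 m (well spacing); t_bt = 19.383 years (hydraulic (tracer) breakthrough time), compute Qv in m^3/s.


Qv = pi*hr*phi*L^2 / (3*t_bt*365.25*86400)
Qv = pi*140.48*0.25302*1264.2^2 / (3*19.383*365.25*86400)
Qv = 0.097253 m^3/s


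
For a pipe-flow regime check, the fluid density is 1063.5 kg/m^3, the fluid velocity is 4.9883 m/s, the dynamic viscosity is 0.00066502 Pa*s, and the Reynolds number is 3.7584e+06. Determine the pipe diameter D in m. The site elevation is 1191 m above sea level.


D = Re * mu / (rho * vel)
D = 3.7584e+06 * 0.00066502 / (1063.5 * 4.9883)
D = 0.47114 m


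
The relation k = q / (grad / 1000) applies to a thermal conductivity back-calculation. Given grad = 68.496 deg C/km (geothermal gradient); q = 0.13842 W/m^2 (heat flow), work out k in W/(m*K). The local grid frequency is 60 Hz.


k = q / (grad / 1000)
k = 0.13842 / (68.496 / 1000)
k = 2.0208 W/(m*K)


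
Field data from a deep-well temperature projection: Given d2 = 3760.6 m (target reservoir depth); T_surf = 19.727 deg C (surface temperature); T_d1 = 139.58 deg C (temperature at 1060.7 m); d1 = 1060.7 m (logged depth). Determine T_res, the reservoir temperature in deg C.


Step 1: grad = (T_d1 - T_surf)/d1 * 1000 = (139.58 - 19.727)/1060.7 * 1000 = 112.9942 deg C/km
Step 2: T_res = T_surf + grad*d2/1000 = 19.727 + 112.9942*3760.6/1000 = 444.65 deg C
T_res = 444.65 deg C


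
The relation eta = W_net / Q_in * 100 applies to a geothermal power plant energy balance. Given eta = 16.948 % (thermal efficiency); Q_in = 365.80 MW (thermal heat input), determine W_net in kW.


W_net = eta / 100 * Q_in
W_net = 16.948 / 100 * 365.80
W_net = 61.99578 MW
Convert: 61.99578 MW * 1000.0 = 61996 kW
W_net = 61996 kW


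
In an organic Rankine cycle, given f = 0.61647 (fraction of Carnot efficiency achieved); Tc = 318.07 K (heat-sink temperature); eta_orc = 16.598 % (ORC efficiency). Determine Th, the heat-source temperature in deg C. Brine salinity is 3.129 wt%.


Th = Tc / (1 - (eta_orc/100)/f)
Th = 318.07 / (1 - (16.598/100)/0.61647)
Th = 435.2607 K
Convert to deg C: 435.2607 - 273.15 = 162.11 deg C
Th = 162.11 deg C


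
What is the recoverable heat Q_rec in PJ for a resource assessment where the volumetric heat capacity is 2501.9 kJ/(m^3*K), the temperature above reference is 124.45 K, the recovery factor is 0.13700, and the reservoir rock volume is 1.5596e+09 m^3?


Step 1: Q_s = Vr*rhoc*dT/1e12 = 1.5596e+09*2501.9*124.45/1e12 = 485.5993 PJ
Step 2: Q_rec = Q_s * RF = 485.5993 * 0.137 = 66.527 PJ
Q_rec = 66.527 PJ


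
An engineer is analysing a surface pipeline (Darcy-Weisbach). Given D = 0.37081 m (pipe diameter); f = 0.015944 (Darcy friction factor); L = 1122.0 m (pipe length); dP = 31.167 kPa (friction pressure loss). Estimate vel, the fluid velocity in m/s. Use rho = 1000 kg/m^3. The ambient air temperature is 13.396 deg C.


vel = sqrt(dP*1000*2*D / (f*L*rho))
vel = sqrt(31.167*1000*2*0.37081 / (0.015944*1122.0*1000))
vel = 1.1367 m/s


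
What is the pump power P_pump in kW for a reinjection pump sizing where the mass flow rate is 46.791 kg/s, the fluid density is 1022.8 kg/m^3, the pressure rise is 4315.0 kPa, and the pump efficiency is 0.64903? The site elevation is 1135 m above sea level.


P_pump = mdot * dP / (rho * eta)
P_pump = 46.791 * 4315.0 / (1022.8 * 0.64903)
P_pump = 304.15 kW


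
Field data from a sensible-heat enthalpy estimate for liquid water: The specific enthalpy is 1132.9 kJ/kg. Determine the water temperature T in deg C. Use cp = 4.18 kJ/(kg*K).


T = h / cp
T = 1132.9 / 4.18
T = 271.03 deg C


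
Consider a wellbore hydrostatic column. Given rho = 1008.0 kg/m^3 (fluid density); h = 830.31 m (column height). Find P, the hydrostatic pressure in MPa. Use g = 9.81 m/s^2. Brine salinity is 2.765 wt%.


P = rho * g * h / 1e6
P = 1008.0 * 9.81 * 830.31 / 1e6
P = 8.2105 MPa


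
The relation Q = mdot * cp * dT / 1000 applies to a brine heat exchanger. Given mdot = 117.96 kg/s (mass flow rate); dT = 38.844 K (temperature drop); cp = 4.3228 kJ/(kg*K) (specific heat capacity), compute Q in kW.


Q = mdot * cp * dT / 1000
Q = 117.96 * 4.3228 * 38.844 / 1000
Q = 19.80723 MW
Convert: 19.80723 MW * 1000.0 = 19807 kW
Q = 19807 kW


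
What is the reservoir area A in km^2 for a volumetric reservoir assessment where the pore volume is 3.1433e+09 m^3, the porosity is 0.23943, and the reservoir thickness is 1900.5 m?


A = Vp / (1e6 * hr * phi)
A = 3.1433e+09 / (1e6 * 1900.5 * 0.23943)
A = 6.9078 km^2


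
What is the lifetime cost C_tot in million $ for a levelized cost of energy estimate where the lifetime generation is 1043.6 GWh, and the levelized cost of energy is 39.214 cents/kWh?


C_tot = LCOE / 100 * E_tot
C_tot = 39.214 / 100 * 1043.6
C_tot = 409.24 million $


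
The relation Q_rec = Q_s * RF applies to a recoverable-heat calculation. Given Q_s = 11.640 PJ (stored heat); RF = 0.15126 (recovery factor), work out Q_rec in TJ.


Q_rec = Q_s * RF
Q_rec = 11.640 * 0.15126
Q_rec = 1.760666 PJ
Convert: 1.760666 PJ * 1000.0 = 1760.7 TJ
Q_rec = 1760.7 TJ


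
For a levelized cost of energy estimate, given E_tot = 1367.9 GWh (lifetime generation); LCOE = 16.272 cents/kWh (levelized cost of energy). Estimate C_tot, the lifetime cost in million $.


C_tot = LCOE / 100 * E_tot
C_tot = 16.272 / 100 * 1367.9
C_tot = 222.58 million $


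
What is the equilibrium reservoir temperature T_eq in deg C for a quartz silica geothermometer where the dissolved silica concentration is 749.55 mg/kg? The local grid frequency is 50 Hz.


T_eq = 1309 / (5.19 - log10(SiO2)) - 273.15
T_eq = 1309 / (5.19 - log10(749.55)) - 273.15
T_eq = 292.24 deg C


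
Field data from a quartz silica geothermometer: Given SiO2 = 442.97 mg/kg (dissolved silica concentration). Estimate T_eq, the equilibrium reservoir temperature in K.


T_eq = 1309 / (5.19 - log10(SiO2)) - 273.15
T_eq = 1309 / (5.19 - log10(442.97)) - 273.15
T_eq = 241.4697 deg C
Convert to K: 241.4697 + 273.15 = 514.62 K
T_eq = 514.62 K


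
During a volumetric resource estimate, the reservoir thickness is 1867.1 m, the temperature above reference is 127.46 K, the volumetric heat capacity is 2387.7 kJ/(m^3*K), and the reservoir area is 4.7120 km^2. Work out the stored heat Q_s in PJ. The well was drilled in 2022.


Step 1: Vr = A*1e6*hr = 4.712*1e6*1867.1 = 8.797775e+09 m^3
Step 2: Q_s = Vr*rhoc*dT/1e12 = 8.797775e+09*2387.7*127.46/1e12 = 2677.5 PJ
Q_s = 2677.5 PJ


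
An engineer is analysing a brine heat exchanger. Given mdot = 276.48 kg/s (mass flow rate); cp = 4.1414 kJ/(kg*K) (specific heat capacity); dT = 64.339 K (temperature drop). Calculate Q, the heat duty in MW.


Q = mdot * cp * dT / 1000
Q = 276.48 * 4.1414 * 64.339 / 1000
Q = 73.669 MW


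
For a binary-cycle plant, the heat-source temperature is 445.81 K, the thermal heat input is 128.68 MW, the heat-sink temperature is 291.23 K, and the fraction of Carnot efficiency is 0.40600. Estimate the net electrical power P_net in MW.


Step 1: eta = (1 - Tc/Th)*f = (1 - 291.23/445.81)*0.406 = 0.1407763
Step 2: P_net = eta * Q_in = 0.1407763 * 128.68 = 18.115 MW
P_net = 18.115 MW


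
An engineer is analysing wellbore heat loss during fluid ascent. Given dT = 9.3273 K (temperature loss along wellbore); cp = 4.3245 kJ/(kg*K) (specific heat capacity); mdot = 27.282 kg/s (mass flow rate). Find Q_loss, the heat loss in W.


Q_loss = mdot * cp * dT
Q_loss = 27.282 * 4.3245 * 9.3273
Q_loss = 1100.444 kW
Convert: 1100.444 kW * 1000.0 = 1.1004e+06 W
Q_loss = 1.1004e+06 W


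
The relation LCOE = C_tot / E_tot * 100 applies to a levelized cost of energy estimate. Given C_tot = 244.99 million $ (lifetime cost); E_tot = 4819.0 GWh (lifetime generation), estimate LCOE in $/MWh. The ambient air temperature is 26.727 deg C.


LCOE = C_tot / E_tot * 100
LCOE = 244.99 / 4819.0 * 100
LCOE = 5.083835 cents/kWh
Convert: 5.083835 cents/kWh * 10.0 = 50.838 $/MWh
LCOE = 50.838 $/MWh


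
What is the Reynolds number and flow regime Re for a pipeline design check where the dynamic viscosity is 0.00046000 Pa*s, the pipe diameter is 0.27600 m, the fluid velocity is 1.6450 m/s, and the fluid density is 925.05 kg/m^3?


Step 1: Re = rho*vel*D/mu = 925.05*1.645*0.276/0.00046 = 9.1302e+05
Step 2: Re = 9.1302e+05 > 4000, so flow is turbulent.
Re = 9.1302e+05 (turbulent)


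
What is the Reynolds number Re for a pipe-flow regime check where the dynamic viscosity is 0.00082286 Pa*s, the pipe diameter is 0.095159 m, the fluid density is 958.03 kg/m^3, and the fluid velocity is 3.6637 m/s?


Re = rho * vel * D / mu
Re = 958.03 * 3.6637 * 0.095159 / 0.00082286
Re = 4.0590e+05


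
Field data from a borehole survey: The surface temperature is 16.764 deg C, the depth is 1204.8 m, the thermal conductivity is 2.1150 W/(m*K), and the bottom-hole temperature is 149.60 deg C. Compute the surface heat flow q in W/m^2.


Step 1: grad = (T_d - T_surf)/d * 1000 = (149.6 - 16.764)/1204.8 * 1000 = 110.2556 deg C/km
Step 2: q = k * grad / 1000 = 2.115 * 110.2556 / 1000 = 0.23319 W/m^2
q = 0.23319 W/m^2


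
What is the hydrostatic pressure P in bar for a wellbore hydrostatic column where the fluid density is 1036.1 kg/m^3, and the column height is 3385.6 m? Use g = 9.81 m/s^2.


P = rho * g * h / 1e6
P = 1036.1 * 9.81 * 3385.6 / 1e6
P = 34.41172 MPa
Convert: 34.41172 MPa * 10.0 = 344.12 bar
P = 344.12 bar


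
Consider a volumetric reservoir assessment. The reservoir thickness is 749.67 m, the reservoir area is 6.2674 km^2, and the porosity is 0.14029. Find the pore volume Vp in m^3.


Vp = A * 1e6 * hr * phi
Vp = 6.2674 * 1e6 * 749.67 * 0.14029
Vp = 6.5915e+08 m^3


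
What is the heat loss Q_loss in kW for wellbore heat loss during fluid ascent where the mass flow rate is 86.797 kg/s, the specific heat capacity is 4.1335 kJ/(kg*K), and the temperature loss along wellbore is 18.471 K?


Q_loss = mdot * cp * dT
Q_loss = 86.797 * 4.1335 * 18.471
Q_loss = 6626.9 kW


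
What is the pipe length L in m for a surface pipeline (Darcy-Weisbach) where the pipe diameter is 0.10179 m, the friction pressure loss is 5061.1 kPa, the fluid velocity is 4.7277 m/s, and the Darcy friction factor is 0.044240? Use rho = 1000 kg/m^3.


L = dP*1000*D / (f*rho*vel^2/2)
L = 5061.1*1000*0.10179 / (0.044240*1000*4.7277^2/2)
L = 1042.0 m


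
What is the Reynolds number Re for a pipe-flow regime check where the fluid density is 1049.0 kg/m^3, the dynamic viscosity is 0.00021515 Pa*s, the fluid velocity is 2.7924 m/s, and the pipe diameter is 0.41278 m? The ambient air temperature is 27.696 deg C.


Re = rho * vel * D / mu
Re = 1049.0 * 2.7924 * 0.41278 / 0.00021515
Re = 5.6199e+06
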